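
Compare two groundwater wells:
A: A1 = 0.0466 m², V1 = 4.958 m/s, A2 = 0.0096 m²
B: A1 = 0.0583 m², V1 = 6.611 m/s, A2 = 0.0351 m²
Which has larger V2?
V2(A) = 24.07 m/s, V2(B) = 10.98 m/s. Answer: A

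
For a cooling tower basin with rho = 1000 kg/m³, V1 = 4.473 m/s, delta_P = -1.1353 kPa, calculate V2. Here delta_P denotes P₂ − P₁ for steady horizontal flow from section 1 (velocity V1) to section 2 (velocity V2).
Formula: \Delta P = \frac{1}{2} \rho (V_1^2 - V_2^2)
Substituting knowns: -1.1353 = 0.5·1000·(4.473² − V2²)/1000
Solving for V2: V2 = √(4.473² − 2·(-1.1353·1000)/1000) = 4.72 m/s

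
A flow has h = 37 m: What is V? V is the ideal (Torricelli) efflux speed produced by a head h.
Formula: V = \sqrt{2 g h}
V = √(2·9.81·37) = 26.94 m/s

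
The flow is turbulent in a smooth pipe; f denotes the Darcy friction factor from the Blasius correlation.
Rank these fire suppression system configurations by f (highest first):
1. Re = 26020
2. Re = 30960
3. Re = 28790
Case 1: f = 0.02488
Case 2: f = 0.02382
Case 3: f = 0.02426
Ranking (highest first): 1, 3, 2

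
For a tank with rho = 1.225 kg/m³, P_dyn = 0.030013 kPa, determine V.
Formula: P_{dyn} = \frac{1}{2} \rho V^2
Substituting knowns: 0.030013 = 0.5·1.225·V²/1000
Solving for V: V = √(2·(0.030013·1000)/1.225) = 7 m/s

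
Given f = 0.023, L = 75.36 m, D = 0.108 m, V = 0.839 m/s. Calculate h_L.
Formula: h_L = f \frac{L}{D} \frac{V^2}{2g}
h_L = 0.023·(75.36/0.108)·0.839²/(2·9.81) = 0.5758 m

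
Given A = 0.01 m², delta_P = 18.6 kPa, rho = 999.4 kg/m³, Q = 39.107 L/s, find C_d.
Formula: Q = C_d A \sqrt{\frac{2 \Delta P}{\rho}}
Substituting knowns: 39.107 = C_d·0.01·√(2·(18.6·1000)/999.4)·1000
Solving for C_d: C_d = (39.107/1000)/(0.01·√(2·(18.6·1000)/999.4)) = 0.641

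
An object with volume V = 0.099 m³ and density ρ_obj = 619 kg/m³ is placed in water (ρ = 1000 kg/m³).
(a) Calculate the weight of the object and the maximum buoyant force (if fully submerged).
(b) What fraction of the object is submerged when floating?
(a) W=rho_obj*g*V=619*9.81*0.099=601.2 N; F_B(max)=rho*g*V=1000*9.81*0.099=971.2 N
(b) Floating fraction=rho_obj/rho=619/1000=0.619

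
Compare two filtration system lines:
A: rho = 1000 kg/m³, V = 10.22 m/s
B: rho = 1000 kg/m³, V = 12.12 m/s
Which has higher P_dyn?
P_dyn(A) = 52.22 kPa, P_dyn(B) = 73.45 kPa. Answer: B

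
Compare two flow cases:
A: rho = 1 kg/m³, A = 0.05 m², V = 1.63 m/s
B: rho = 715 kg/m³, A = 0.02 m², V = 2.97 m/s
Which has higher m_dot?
m_dot(A) = 0.0815 kg/s, m_dot(B) = 42.47 kg/s. Answer: B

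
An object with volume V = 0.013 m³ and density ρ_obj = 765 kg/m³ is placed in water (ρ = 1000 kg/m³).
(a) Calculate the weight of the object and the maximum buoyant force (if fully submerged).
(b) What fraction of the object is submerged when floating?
(a) W=rho_obj*g*V=765*9.81*0.013=97.6 N; F_B(max)=rho*g*V=1000*9.81*0.013=127.5 N
(b) Floating fraction=rho_obj/rho=765/1000=0.765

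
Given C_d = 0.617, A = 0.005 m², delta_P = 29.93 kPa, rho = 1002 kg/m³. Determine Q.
Formula: Q = C_d A \sqrt{\frac{2 \Delta P}{\rho}}
Q = 0.617·0.005·√(2·(29.93·1000)/1002)·1000 = 23.84 L/s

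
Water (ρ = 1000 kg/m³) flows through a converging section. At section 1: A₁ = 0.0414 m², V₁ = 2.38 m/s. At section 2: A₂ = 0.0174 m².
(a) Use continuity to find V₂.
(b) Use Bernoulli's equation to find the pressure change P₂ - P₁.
(a) Continuity: A₁V₁=A₂V₂ -> V₂=A₁V₁/A₂=0.0414*2.38/0.0174=5.66 m/s
(b) Bernoulli: P₂-P₁=0.5*rho*(V₁^2-V₂^2)/1000=0.5*1000*(2.38^2-5.66^2)/1000=-13.19 kPa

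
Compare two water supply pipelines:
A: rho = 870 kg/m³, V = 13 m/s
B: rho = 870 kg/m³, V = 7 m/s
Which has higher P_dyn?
P_dyn(A) = 73.52 kPa, P_dyn(B) = 21.32 kPa. Answer: A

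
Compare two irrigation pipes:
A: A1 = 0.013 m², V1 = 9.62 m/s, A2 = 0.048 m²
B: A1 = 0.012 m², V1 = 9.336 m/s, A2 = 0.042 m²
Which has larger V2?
V2(A) = 2.605 m/s, V2(B) = 2.667 m/s. Answer: B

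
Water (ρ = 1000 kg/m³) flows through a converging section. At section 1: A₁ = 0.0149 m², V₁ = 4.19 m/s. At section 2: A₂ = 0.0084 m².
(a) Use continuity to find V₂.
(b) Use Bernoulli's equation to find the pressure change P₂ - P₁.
(a) Continuity: A₁V₁=A₂V₂ -> V₂=A₁V₁/A₂=0.0149*4.19/0.0084=7.43 m/s
(b) Bernoulli: P₂-P₁=0.5*rho*(V₁^2-V₂^2)/1000=0.5*1000*(4.19^2-7.43^2)/1000=-18.82 kPa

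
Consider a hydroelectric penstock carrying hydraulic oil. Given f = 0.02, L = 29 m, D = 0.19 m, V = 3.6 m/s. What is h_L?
Formula: h_L = f \frac{L}{D} \frac{V^2}{2g}
h_L = 0.02·(29/0.19)·3.6²/(2·9.81) = 2.016 m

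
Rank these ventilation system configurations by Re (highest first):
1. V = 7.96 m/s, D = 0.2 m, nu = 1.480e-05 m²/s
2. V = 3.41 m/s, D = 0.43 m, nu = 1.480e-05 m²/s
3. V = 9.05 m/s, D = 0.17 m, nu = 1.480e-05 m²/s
Case 1: Re = 107568
Case 2: Re = 99074
Case 3: Re = 103953
Ranking (highest first): 1, 3, 2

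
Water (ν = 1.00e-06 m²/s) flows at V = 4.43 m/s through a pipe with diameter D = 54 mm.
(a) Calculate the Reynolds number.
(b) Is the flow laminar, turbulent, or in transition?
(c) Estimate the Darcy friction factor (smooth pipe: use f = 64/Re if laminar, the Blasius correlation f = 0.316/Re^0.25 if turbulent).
(a) Re = V·D/ν = 4.43·0.054/1.00e-06 = 239220
(b) Flow regime: turbulent (Re > 4000)
(c) Friction factor: f = 0.316/Re^0.25 = 0.316/239220^0.25 = 0.01429 (Blasius is strictly valid for Re ≲ 1e5; used here as the smooth-pipe estimate the problem specifies)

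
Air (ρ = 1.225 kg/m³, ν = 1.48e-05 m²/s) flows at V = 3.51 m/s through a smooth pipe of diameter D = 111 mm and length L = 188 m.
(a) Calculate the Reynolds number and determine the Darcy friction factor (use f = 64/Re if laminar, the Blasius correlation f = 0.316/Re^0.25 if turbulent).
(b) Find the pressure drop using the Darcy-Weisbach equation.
(a) Re = V·D/ν = 3.51·0.111/1.48e-05 = 26325 → turbulent (Re > 4000); f = 0.316/Re^0.25 = 0.316/26325^0.25 = 0.024808
(b) Darcy-Weisbach: ΔP = f·(L/D)·½ρV²/1000 = 0.024808·(188/0.111)·½·1.225·3.51²/1000 = 0.3171 kPa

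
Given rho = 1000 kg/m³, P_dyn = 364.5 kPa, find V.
Formula: P_{dyn} = \frac{1}{2} \rho V^2
Substituting knowns: 364.5 = 0.5·1000·V²/1000
Solving for V: V = √(2·(364.5·1000)/1000) = 27 m/s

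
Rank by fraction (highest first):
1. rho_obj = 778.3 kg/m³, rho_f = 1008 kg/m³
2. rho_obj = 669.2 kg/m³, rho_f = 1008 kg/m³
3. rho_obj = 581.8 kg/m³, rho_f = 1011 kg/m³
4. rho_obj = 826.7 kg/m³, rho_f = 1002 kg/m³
Case 1: fraction = 0.7721
Case 2: fraction = 0.6639
Case 3: fraction = 0.5755
Case 4: fraction = 0.825
Ranking (highest first): 4, 1, 2, 3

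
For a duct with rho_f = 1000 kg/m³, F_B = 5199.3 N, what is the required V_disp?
Formula: F_B = \rho_f g V_{disp}
Substituting knowns: 5199.3 = 1000·9.81·V_disp
Solving for V_disp: V_disp = 5199.3/(1000·9.81) = 0.53 m³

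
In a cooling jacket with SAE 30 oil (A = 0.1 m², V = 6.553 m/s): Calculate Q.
Formula: Q = A V
Q = 0.1·6.553·1000 = 655.3 L/s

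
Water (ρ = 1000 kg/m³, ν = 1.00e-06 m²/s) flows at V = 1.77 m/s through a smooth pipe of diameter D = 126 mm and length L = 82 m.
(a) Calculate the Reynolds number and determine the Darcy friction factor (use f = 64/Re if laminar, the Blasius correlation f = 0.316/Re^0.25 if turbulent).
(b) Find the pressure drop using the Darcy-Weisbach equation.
(a) Re = V·D/ν = 1.77·0.126/1.00e-06 = 223020 → turbulent (Re > 4000); f = 0.316/Re^0.25 = 0.316/223020^0.25 = 0.014541 (Blasius is strictly valid for Re ≲ 1e5; used here as the smooth-pipe estimate the problem specifies)
(b) Darcy-Weisbach: ΔP = f·(L/D)·½ρV²/1000 = 0.014541·(82/0.126)·½·1000·1.77²/1000 = 14.82 kPa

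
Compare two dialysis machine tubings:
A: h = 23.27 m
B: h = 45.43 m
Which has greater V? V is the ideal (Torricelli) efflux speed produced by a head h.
V(A) = 21.37 m/s, V(B) = 29.86 m/s. Answer: B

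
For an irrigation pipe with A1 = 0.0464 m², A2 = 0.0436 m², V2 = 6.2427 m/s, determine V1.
Formula: V_2 = \frac{A_1 V_1}{A_2}
Substituting knowns: 6.2427 = 0.0464·V1/0.0436
Solving for V1: V1 = 6.2427·0.0436/0.0464 = 5.866 m/s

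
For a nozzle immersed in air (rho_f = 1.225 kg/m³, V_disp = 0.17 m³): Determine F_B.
Formula: F_B = \rho_f g V_{disp}
F_B = 1.225·9.81·0.17 = 2.043 N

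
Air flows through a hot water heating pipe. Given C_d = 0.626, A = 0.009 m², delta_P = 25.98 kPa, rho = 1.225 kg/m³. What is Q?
Formula: Q = C_d A \sqrt{\frac{2 \Delta P}{\rho}}
Q = 0.626·0.009·√(2·(25.98·1000)/1.225)·1000 = 1160 L/s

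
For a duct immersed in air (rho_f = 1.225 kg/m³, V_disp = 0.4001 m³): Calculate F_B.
Formula: F_B = \rho_f g V_{disp}
F_B = 1.225·9.81·0.4001 = 4.808 N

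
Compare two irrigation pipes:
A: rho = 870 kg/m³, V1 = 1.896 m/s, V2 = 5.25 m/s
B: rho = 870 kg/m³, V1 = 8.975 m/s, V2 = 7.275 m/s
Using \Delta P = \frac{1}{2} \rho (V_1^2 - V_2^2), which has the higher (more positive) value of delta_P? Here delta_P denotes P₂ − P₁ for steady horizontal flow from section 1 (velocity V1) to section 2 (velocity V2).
delta_P(A) = -10.43 kPa, delta_P(B) = 12.02 kPa. Answer: B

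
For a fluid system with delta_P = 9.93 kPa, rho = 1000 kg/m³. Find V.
Formula: V = \sqrt{\frac{2 \Delta P}{\rho}}
V = √(2·(9.93·1000)/1000) = 4.456 m/s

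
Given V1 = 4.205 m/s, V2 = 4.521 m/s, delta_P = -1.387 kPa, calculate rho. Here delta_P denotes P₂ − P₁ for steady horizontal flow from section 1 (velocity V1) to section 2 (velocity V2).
Formula: \Delta P = \frac{1}{2} \rho (V_1^2 - V_2^2)
Substituting knowns: -1.387 = 0.5·rho·(4.205² − 4.521²)/1000
Solving for rho: rho = 2·(-1.387·1000)/(4.205² − 4.521²) = 1006 kg/m³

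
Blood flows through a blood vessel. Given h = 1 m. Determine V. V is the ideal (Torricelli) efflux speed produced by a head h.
Formula: V = \sqrt{2 g h}
V = √(2·9.81·1) = 4.429 m/s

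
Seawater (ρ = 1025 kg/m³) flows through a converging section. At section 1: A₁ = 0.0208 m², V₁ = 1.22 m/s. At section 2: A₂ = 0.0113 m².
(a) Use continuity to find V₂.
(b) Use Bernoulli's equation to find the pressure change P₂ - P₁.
(a) Continuity: A₁V₁=A₂V₂ -> V₂=A₁V₁/A₂=0.0208*1.22/0.0113=2.25 m/s
(b) Bernoulli: P₂-P₁=0.5*rho*(V₁^2-V₂^2)/1000=0.5*1025*(1.22^2-2.25^2)/1000=-1.832 kPa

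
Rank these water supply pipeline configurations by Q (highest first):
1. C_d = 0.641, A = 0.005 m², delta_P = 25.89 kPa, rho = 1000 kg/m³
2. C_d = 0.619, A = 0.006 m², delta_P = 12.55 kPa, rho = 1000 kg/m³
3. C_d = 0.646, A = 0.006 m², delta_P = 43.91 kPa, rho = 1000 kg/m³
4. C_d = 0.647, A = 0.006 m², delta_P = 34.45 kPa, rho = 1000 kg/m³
Case 1: Q = 23.06 L/s
Case 2: Q = 18.61 L/s
Case 3: Q = 36.32 L/s
Case 4: Q = 32.22 L/s
Ranking (highest first): 3, 4, 1, 2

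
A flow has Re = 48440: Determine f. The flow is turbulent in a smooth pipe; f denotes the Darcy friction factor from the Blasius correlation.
Formula: f = \frac{0.316}{Re^{0.25}}
f = 0.316/48440^0.25 = 0.0213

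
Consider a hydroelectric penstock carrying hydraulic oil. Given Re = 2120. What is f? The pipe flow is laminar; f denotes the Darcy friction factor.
Formula: f = \frac{64}{Re}
f = 64/2120 = 0.03019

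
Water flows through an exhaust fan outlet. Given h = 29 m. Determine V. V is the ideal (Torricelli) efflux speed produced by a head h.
Formula: V = \sqrt{2 g h}
V = √(2·9.81·29) = 23.85 m/s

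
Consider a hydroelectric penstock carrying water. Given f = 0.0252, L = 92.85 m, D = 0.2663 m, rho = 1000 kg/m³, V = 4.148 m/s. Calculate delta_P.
Formula: \Delta P = f \frac{L}{D} \frac{\rho V^2}{2}
delta_P = 0.0252·(92.85/0.2663)·0.5·1000·4.148²/1000 = 75.59 kPa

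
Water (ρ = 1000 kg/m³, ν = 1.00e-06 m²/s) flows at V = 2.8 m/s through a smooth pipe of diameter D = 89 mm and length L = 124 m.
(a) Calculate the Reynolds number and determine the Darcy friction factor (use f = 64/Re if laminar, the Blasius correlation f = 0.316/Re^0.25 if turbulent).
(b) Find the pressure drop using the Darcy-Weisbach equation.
(a) Re = V·D/ν = 2.8·0.089/1.00e-06 = 249200 → turbulent (Re > 4000); f = 0.316/Re^0.25 = 0.316/249200^0.25 = 0.014143 (Blasius is strictly valid for Re ≲ 1e5; used here as the smooth-pipe estimate the problem specifies)
(b) Darcy-Weisbach: ΔP = f·(L/D)·½ρV²/1000 = 0.014143·(124/0.089)·½·1000·2.8²/1000 = 77.24 kPa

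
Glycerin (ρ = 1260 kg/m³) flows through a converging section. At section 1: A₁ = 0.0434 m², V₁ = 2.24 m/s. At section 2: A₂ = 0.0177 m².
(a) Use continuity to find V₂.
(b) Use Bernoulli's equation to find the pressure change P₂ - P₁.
(a) Continuity: A₁V₁=A₂V₂ -> V₂=A₁V₁/A₂=0.0434*2.24/0.0177=5.49 m/s
(b) Bernoulli: P₂-P₁=0.5*rho*(V₁^2-V₂^2)/1000=0.5*1260*(2.24^2-5.49^2)/1000=-15.83 kPa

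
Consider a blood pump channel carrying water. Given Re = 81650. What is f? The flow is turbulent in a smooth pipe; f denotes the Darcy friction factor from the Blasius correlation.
Formula: f = \frac{0.316}{Re^{0.25}}
f = 0.316/81650^0.25 = 0.01869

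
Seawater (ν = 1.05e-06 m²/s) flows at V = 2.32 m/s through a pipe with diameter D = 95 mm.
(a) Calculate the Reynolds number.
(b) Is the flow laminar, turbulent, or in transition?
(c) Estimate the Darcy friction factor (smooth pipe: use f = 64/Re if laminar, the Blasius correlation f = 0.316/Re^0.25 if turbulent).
(a) Re = V·D/ν = 2.32·0.095/1.05e-06 = 209900
(b) Flow regime: turbulent (Re > 4000)
(c) Friction factor: f = 0.316/Re^0.25 = 0.316/209900^0.25 = 0.01476 (Blasius is strictly valid for Re ≲ 1e5; used here as the smooth-pipe estimate the problem specifies)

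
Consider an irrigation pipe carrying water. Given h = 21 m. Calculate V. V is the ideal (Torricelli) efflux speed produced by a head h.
Formula: V = \sqrt{2 g h}
V = √(2·9.81·21) = 20.3 m/s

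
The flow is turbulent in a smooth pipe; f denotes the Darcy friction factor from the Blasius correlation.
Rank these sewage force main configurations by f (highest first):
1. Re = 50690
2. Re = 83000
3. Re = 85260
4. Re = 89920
Case 1: f = 0.02106
Case 2: f = 0.01862
Case 3: f = 0.01849
Case 4: f = 0.01825
Ranking (highest first): 1, 2, 3, 4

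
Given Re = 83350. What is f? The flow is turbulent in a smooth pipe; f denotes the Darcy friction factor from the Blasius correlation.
Formula: f = \frac{0.316}{Re^{0.25}}
f = 0.316/83350^0.25 = 0.0186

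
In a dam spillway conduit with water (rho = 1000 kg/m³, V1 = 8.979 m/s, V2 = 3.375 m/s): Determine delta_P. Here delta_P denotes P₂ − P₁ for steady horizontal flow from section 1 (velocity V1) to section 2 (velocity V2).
Formula: \Delta P = \frac{1}{2} \rho (V_1^2 - V_2^2)
delta_P = 0.5·1000·(8.979² − 3.375²)/1000 = 34.62 kPa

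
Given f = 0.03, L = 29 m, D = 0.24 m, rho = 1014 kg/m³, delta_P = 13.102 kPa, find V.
Formula: \Delta P = f \frac{L}{D} \frac{\rho V^2}{2}
Substituting knowns: 13.102 = 0.03·(29/0.24)·0.5·1014·V²/1000
Solving for V: V = √((13.102·1000)/(0.03·(29/0.24)·0.5·1014)) = 2.67 m/s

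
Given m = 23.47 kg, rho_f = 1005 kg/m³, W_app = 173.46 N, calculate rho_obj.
Formula: W_{app} = mg\left(1 - \frac{\rho_f}{\rho_{obj}}\right)
Substituting knowns: 173.46 = 23.47·9.81·(1 − 1005/rho_obj)
Solving for rho_obj: rho_obj = 1005/(1 − 173.46/(23.47·9.81)) = 4075 kg/m³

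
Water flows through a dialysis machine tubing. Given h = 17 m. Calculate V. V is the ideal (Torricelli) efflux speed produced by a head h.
Formula: V = \sqrt{2 g h}
V = √(2·9.81·17) = 18.26 m/s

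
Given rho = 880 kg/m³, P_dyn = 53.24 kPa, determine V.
Formula: P_{dyn} = \frac{1}{2} \rho V^2
Substituting knowns: 53.24 = 0.5·880·V²/1000
Solving for V: V = √(2·(53.24·1000)/880) = 11 m/s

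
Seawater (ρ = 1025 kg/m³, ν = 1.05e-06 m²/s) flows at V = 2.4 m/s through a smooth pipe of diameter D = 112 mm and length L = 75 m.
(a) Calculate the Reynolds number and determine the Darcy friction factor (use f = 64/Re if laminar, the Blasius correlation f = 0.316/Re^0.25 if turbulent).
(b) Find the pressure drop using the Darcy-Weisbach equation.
(a) Re = V·D/ν = 2.4·0.112/1.05e-06 = 256000 → turbulent (Re > 4000); f = 0.316/Re^0.25 = 0.316/256000^0.25 = 0.014048 (Blasius is strictly valid for Re ≲ 1e5; used here as the smooth-pipe estimate the problem specifies)
(b) Darcy-Weisbach: ΔP = f·(L/D)·½ρV²/1000 = 0.014048·(75/0.112)·½·1025·2.4²/1000 = 27.77 kPa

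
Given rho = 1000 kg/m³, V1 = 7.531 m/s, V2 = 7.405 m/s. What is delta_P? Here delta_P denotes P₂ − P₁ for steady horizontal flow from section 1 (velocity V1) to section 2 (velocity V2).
Formula: \Delta P = \frac{1}{2} \rho (V_1^2 - V_2^2)
delta_P = 0.5·1000·(7.531² − 7.405²)/1000 = 0.941 kPa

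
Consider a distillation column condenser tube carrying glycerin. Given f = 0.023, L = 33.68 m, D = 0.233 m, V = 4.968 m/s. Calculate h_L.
Formula: h_L = f \frac{L}{D} \frac{V^2}{2g}
h_L = 0.023·(33.68/0.233)·4.968²/(2·9.81) = 4.182 m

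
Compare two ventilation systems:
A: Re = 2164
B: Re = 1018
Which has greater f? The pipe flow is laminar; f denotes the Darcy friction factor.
f(A) = 0.02957, f(B) = 0.06287. Answer: B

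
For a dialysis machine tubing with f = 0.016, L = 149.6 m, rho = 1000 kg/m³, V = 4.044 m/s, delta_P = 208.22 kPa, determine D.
Formula: \Delta P = f \frac{L}{D} \frac{\rho V^2}{2}
Substituting knowns: 208.22 = 0.016·(149.6/D)·0.5·1000·4.044²/1000
Solving for D: D = 0.016·149.6·0.5·1000·4.044²/(208.22·1000) = 0.094 m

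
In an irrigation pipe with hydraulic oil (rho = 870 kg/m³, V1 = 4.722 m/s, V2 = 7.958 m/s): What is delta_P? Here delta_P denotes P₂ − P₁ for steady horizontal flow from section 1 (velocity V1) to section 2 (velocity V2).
Formula: \Delta P = \frac{1}{2} \rho (V_1^2 - V_2^2)
delta_P = 0.5·870·(4.722² − 7.958²)/1000 = -17.85 kPa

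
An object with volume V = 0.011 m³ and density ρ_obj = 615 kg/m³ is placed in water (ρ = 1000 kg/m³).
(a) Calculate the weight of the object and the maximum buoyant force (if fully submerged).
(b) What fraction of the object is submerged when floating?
(a) W=rho_obj*g*V=615*9.81*0.011=66.4 N; F_B(max)=rho*g*V=1000*9.81*0.011=107.9 N
(b) Floating fraction=rho_obj/rho=615/1000=0.615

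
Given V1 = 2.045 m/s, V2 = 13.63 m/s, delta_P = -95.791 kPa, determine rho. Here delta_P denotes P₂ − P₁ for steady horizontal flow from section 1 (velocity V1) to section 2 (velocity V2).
Formula: \Delta P = \frac{1}{2} \rho (V_1^2 - V_2^2)
Substituting knowns: -95.791 = 0.5·rho·(2.045² − 13.63²)/1000
Solving for rho: rho = 2·(-95.791·1000)/(2.045² − 13.63²) = 1055 kg/m³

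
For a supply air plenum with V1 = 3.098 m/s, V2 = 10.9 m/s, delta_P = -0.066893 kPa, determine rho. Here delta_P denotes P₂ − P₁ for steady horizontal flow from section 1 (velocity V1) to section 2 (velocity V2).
Formula: \Delta P = \frac{1}{2} \rho (V_1^2 - V_2^2)
Substituting knowns: -0.066893 = 0.5·rho·(3.098² − 10.9²)/1000
Solving for rho: rho = 2·(-0.066893·1000)/(3.098² − 10.9²) = 1.225 kg/m³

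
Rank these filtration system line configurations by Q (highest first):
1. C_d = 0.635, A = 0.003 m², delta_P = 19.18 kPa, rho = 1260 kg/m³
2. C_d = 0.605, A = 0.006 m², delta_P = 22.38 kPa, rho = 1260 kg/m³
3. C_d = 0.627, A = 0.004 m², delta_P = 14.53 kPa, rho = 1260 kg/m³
Case 1: Q = 10.51 L/s
Case 2: Q = 21.64 L/s
Case 3: Q = 12.04 L/s
Ranking (highest first): 2, 3, 1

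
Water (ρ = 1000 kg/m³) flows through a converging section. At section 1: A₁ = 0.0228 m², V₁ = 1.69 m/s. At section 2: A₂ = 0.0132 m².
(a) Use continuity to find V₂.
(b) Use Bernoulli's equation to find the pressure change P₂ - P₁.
(a) Continuity: A₁V₁=A₂V₂ -> V₂=A₁V₁/A₂=0.0228*1.69/0.0132=2.92 m/s
(b) Bernoulli: P₂-P₁=0.5*rho*(V₁^2-V₂^2)/1000=0.5*1000*(1.69^2-2.92^2)/1000=-2.835 kPa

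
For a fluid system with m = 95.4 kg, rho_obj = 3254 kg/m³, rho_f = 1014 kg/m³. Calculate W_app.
Formula: W_{app} = mg\left(1 - \frac{\rho_f}{\rho_{obj}}\right)
W_app = 95.4·9.81·(1 − 1014/3254) = 644.2 N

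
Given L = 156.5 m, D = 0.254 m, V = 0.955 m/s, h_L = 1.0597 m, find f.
Formula: h_L = f \frac{L}{D} \frac{V^2}{2g}
Substituting knowns: 1.0597 = f·(156.5/0.254)·0.955²/(2·9.81)
Solving for f: f = 1.0597·2·9.81/((156.5/0.254)·0.955²) = 0.037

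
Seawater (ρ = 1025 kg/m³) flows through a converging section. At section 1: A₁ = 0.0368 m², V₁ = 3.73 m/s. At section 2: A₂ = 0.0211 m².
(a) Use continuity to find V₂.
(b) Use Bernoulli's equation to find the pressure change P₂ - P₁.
(a) Continuity: A₁V₁=A₂V₂ -> V₂=A₁V₁/A₂=0.0368*3.73/0.0211=6.51 m/s
(b) Bernoulli: P₂-P₁=0.5*rho*(V₁^2-V₂^2)/1000=0.5*1025*(3.73^2-6.51^2)/1000=-14.59 kPa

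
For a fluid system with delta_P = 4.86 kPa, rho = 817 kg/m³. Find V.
Formula: V = \sqrt{\frac{2 \Delta P}{\rho}}
V = √(2·(4.86·1000)/817) = 3.449 m/s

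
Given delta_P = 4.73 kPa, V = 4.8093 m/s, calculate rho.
Formula: V = \sqrt{\frac{2 \Delta P}{\rho}}
Substituting knowns: 4.8093 = √(2·(4.73·1000)/rho)
Solving for rho: rho = 2·(4.73·1000)/4.8093² = 409 kg/m³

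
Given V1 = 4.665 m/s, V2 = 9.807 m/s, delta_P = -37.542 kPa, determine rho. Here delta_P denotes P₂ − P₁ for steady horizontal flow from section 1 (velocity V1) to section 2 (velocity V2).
Formula: \Delta P = \frac{1}{2} \rho (V_1^2 - V_2^2)
Substituting knowns: -37.542 = 0.5·rho·(4.665² − 9.807²)/1000
Solving for rho: rho = 2·(-37.542·1000)/(4.665² − 9.807²) = 1009 kg/m³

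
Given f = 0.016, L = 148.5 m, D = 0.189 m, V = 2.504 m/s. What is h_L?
Formula: h_L = f \frac{L}{D} \frac{V^2}{2g}
h_L = 0.016·(148.5/0.189)·2.504²/(2·9.81) = 4.017 m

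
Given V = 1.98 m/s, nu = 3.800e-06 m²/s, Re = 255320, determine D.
Formula: Re = \frac{V D}{\nu}
Substituting knowns: 255320 = 1.98·D/3.800e-06
Solving for D: D = 255320·3.800e-06/1.98 = 0.49 m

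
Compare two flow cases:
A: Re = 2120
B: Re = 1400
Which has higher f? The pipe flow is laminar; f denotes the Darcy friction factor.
f(A) = 0.03019, f(B) = 0.04571. Answer: B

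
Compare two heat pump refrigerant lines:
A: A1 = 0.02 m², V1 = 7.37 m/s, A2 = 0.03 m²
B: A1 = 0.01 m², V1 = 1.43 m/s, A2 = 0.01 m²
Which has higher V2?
V2(A) = 4.913 m/s, V2(B) = 1.43 m/s. Answer: A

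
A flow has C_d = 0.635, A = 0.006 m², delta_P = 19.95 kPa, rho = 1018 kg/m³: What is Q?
Formula: Q = C_d A \sqrt{\frac{2 \Delta P}{\rho}}
Q = 0.635·0.006·√(2·(19.95·1000)/1018)·1000 = 23.85 L/s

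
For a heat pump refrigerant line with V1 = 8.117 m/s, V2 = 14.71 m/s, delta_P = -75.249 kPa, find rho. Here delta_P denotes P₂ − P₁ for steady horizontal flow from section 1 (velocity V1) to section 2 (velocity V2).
Formula: \Delta P = \frac{1}{2} \rho (V_1^2 - V_2^2)
Substituting knowns: -75.249 = 0.5·rho·(8.117² − 14.71²)/1000
Solving for rho: rho = 2·(-75.249·1000)/(8.117² − 14.71²) = 1000 kg/m³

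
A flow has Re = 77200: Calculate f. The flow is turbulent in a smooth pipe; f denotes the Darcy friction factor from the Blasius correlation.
Formula: f = \frac{0.316}{Re^{0.25}}
f = 0.316/77200^0.25 = 0.01896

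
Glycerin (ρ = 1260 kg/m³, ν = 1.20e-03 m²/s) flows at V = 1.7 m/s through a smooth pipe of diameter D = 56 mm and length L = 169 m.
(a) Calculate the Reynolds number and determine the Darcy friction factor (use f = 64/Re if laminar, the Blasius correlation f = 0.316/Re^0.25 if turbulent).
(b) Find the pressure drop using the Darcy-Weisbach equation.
(a) Re = V·D/ν = 1.7·0.056/1.20e-03 = 79.333 → laminar (Re < 2300); f = 64/Re = 64/79.333 = 0.80673
(b) Darcy-Weisbach: ΔP = f·(L/D)·½ρV²/1000 = 0.80673·(169/0.056)·½·1260·1.7²/1000 = 4433 kPa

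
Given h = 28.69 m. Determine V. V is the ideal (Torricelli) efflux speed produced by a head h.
Formula: V = \sqrt{2 g h}
V = √(2·9.81·28.69) = 23.73 m/s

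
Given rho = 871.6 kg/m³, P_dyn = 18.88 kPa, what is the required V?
Formula: P_{dyn} = \frac{1}{2} \rho V^2
Substituting knowns: 18.88 = 0.5·871.6·V²/1000
Solving for V: V = √(2·(18.88·1000)/871.6) = 6.582 m/s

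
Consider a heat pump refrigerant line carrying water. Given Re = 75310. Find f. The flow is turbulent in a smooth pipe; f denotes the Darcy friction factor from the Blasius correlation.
Formula: f = \frac{0.316}{Re^{0.25}}
f = 0.316/75310^0.25 = 0.01908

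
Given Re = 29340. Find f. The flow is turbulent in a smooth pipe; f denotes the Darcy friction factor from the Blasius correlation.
Formula: f = \frac{0.316}{Re^{0.25}}
f = 0.316/29340^0.25 = 0.02414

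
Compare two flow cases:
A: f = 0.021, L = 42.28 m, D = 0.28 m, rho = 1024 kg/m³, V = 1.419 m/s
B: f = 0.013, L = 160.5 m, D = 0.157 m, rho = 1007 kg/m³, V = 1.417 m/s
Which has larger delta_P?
delta_P(A) = 3.269 kPa, delta_P(B) = 13.44 kPa. Answer: B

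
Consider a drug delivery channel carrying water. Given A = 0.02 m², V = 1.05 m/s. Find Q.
Formula: Q = A V
Q = 0.02·1.05·1000 = 21 L/s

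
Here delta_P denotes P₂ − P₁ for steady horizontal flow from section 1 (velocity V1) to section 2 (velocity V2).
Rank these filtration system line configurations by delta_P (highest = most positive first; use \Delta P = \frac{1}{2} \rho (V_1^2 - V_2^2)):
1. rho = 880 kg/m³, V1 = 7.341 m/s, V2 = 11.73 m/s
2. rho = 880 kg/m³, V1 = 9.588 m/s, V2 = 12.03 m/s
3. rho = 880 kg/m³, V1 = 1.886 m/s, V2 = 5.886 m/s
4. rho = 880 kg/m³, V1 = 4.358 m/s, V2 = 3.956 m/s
Case 1: delta_P = -36.83 kPa
Case 2: delta_P = -23.23 kPa
Case 3: delta_P = -13.68 kPa
Case 4: delta_P = 1.471 kPa
Ranking (highest first): 4, 3, 2, 1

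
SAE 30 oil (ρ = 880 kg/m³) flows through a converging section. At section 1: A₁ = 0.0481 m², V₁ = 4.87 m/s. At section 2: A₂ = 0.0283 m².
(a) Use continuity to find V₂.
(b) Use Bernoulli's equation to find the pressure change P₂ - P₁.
(a) Continuity: A₁V₁=A₂V₂ -> V₂=A₁V₁/A₂=0.0481*4.87/0.0283=8.28 m/s
(b) Bernoulli: P₂-P₁=0.5*rho*(V₁^2-V₂^2)/1000=0.5*880*(4.87^2-8.28^2)/1000=-19.73 kPa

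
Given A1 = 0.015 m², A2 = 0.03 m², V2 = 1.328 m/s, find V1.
Formula: V_2 = \frac{A_1 V_1}{A_2}
Substituting knowns: 1.328 = 0.015·V1/0.03
Solving for V1: V1 = 1.328·0.03/0.015 = 2.656 m/s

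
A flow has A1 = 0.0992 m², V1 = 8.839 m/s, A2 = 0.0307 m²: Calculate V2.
Formula: V_2 = \frac{A_1 V_1}{A_2}
V2 = 0.0992·8.839/0.0307 = 28.56 m/s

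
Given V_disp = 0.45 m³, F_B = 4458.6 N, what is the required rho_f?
Formula: F_B = \rho_f g V_{disp}
Substituting knowns: 4458.6 = rho_f·9.81·0.45
Solving for rho_f: rho_f = 4458.6/(9.81·0.45) = 1010 kg/m³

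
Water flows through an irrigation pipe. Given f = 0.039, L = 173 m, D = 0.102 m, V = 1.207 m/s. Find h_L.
Formula: h_L = f \frac{L}{D} \frac{V^2}{2g}
h_L = 0.039·(173/0.102)·1.207²/(2·9.81) = 4.912 m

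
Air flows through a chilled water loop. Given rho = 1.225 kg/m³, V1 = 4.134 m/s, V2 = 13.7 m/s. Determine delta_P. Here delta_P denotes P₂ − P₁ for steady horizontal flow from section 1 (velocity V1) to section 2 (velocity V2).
Formula: \Delta P = \frac{1}{2} \rho (V_1^2 - V_2^2)
delta_P = 0.5·1.225·(4.134² − 13.7²)/1000 = -0.1045 kPa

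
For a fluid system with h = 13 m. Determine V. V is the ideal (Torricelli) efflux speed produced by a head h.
Formula: V = \sqrt{2 g h}
V = √(2·9.81·13) = 15.97 m/s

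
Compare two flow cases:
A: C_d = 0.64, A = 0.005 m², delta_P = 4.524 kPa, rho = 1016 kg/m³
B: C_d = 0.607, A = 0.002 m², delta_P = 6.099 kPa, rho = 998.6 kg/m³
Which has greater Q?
Q(A) = 9.549 L/s, Q(B) = 4.243 L/s. Answer: A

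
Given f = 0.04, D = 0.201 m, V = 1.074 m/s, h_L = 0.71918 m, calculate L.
Formula: h_L = f \frac{L}{D} \frac{V^2}{2g}
Substituting knowns: 0.71918 = 0.04·(L/0.201)·1.074²/(2·9.81)
Solving for L: L = 0.71918·2·9.81·0.201/(0.04·1.074²) = 61.47 m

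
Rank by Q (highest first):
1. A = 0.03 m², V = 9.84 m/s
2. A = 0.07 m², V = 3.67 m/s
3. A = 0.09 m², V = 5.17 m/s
Case 1: Q = 295.2 L/s
Case 2: Q = 256.9 L/s
Case 3: Q = 465.3 L/s
Ranking (highest first): 3, 1, 2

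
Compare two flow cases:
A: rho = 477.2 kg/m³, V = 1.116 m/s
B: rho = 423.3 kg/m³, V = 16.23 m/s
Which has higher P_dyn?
P_dyn(A) = 0.2972 kPa, P_dyn(B) = 55.75 kPa. Answer: B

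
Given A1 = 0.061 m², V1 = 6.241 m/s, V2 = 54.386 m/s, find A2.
Formula: V_2 = \frac{A_1 V_1}{A_2}
Substituting knowns: 54.386 = 0.061·6.241/A2
Solving for A2: A2 = 0.061·6.241/54.386 = 0.007 m²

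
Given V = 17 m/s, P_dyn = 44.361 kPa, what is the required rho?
Formula: P_{dyn} = \frac{1}{2} \rho V^2
Substituting knowns: 44.361 = 0.5·rho·17²/1000
Solving for rho: rho = 2·(44.361·1000)/17² = 307 kg/m³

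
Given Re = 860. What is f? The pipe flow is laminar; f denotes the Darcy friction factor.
Formula: f = \frac{64}{Re}
f = 64/860 = 0.07442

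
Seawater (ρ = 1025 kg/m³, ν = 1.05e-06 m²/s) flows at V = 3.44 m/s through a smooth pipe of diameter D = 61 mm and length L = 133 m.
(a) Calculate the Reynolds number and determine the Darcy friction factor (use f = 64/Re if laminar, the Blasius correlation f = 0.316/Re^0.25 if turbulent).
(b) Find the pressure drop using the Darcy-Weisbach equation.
(a) Re = V·D/ν = 3.44·0.061/1.05e-06 = 199850 → turbulent (Re > 4000); f = 0.316/Re^0.25 = 0.316/199850^0.25 = 0.014946 (Blasius is strictly valid for Re ≲ 1e5; used here as the smooth-pipe estimate the problem specifies)
(b) Darcy-Weisbach: ΔP = f·(L/D)·½ρV²/1000 = 0.014946·(133/0.061)·½·1025·3.44²/1000 = 197.6 kPa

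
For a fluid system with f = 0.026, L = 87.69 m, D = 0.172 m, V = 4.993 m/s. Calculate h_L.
Formula: h_L = f \frac{L}{D} \frac{V^2}{2g}
h_L = 0.026·(87.69/0.172)·4.993²/(2·9.81) = 16.84 m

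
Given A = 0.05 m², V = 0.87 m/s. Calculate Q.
Formula: Q = A V
Q = 0.05·0.87·1000 = 43.5 L/s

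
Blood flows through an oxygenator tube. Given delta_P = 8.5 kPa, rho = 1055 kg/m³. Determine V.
Formula: V = \sqrt{\frac{2 \Delta P}{\rho}}
V = √(2·(8.5·1000)/1055) = 4.014 m/s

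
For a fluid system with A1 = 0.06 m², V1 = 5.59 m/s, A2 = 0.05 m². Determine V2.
Formula: V_2 = \frac{A_1 V_1}{A_2}
V2 = 0.06·5.59/0.05 = 6.708 m/s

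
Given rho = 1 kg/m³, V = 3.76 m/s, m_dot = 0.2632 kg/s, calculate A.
Formula: \dot{m} = \rho A V
Substituting knowns: 0.2632 = 1·A·3.76
Solving for A: A = 0.2632/(1·3.76) = 0.07 m²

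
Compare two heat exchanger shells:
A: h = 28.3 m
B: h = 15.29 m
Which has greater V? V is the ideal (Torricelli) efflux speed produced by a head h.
V(A) = 23.56 m/s, V(B) = 17.32 m/s. Answer: A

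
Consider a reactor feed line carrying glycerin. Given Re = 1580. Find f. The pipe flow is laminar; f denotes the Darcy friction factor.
Formula: f = \frac{64}{Re}
f = 64/1580 = 0.04051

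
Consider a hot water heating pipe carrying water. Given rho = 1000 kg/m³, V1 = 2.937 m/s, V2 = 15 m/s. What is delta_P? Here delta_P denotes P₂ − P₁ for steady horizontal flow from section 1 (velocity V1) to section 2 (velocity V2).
Formula: \Delta P = \frac{1}{2} \rho (V_1^2 - V_2^2)
delta_P = 0.5·1000·(2.937² − 15²)/1000 = -108.2 kPa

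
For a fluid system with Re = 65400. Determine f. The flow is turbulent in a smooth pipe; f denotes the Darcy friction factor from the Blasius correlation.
Formula: f = \frac{0.316}{Re^{0.25}}
f = 0.316/65400^0.25 = 0.01976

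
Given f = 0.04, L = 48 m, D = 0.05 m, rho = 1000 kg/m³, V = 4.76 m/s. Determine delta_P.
Formula: \Delta P = f \frac{L}{D} \frac{\rho V^2}{2}
delta_P = 0.04·(48/0.05)·0.5·1000·4.76²/1000 = 435 kPa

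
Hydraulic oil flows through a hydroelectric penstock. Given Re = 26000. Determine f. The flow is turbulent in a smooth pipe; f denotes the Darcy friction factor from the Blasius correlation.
Formula: f = \frac{0.316}{Re^{0.25}}
f = 0.316/26000^0.25 = 0.02489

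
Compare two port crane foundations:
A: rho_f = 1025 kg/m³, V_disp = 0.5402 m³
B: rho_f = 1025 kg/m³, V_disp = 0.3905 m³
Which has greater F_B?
F_B(A) = 5432 N, F_B(B) = 3927 N. Answer: A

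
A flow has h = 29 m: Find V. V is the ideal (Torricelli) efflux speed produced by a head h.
Formula: V = \sqrt{2 g h}
V = √(2·9.81·29) = 23.85 m/s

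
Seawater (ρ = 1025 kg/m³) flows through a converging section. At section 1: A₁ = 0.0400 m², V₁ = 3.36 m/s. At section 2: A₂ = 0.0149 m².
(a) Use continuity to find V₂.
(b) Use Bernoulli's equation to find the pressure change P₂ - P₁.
(a) Continuity: A₁V₁=A₂V₂ -> V₂=A₁V₁/A₂=0.0400*3.36/0.0149=9.02 m/s
(b) Bernoulli: P₂-P₁=0.5*rho*(V₁^2-V₂^2)/1000=0.5*1025*(3.36^2-9.02^2)/1000=-35.91 kPa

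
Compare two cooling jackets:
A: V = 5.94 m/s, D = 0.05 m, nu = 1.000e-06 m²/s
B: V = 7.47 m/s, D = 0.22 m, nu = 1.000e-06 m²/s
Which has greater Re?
Re(A) = 297000, Re(B) = 1.643e+06. Answer: B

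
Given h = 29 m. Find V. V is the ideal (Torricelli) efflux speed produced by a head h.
Formula: V = \sqrt{2 g h}
V = √(2·9.81·29) = 23.85 m/s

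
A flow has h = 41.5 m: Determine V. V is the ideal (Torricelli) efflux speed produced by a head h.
Formula: V = \sqrt{2 g h}
V = √(2·9.81·41.5) = 28.53 m/s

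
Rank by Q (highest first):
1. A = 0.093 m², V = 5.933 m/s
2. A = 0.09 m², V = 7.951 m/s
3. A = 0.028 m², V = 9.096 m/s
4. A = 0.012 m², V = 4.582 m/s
Case 1: Q = 551.8 L/s
Case 2: Q = 715.6 L/s
Case 3: Q = 254.7 L/s
Case 4: Q = 54.98 L/s
Ranking (highest first): 2, 1, 3, 4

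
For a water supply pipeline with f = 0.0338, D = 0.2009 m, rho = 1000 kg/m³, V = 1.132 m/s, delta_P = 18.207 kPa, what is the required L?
Formula: \Delta P = f \frac{L}{D} \frac{\rho V^2}{2}
Substituting knowns: 18.207 = 0.0338·(L/0.2009)·0.5·1000·1.132²/1000
Solving for L: L = (18.207·1000)·0.2009/(0.0338·0.5·1000·1.132²) = 168.9 m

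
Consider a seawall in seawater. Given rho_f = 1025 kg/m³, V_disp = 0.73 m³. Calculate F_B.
Formula: F_B = \rho_f g V_{disp}
F_B = 1025·9.81·0.73 = 7340 N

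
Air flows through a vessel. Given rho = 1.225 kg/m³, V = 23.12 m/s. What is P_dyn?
Formula: P_{dyn} = \frac{1}{2} \rho V^2
P_dyn = 0.5·1.225·23.12²/1000 = 0.3274 kPa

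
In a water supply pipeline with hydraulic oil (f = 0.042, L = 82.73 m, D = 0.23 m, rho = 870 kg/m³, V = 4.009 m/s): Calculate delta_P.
Formula: \Delta P = f \frac{L}{D} \frac{\rho V^2}{2}
delta_P = 0.042·(82.73/0.23)·0.5·870·4.009²/1000 = 105.6 kPa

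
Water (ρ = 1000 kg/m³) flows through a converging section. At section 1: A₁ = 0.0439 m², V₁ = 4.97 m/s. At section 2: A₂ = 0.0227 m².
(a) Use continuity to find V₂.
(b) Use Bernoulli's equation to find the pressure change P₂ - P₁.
(a) Continuity: A₁V₁=A₂V₂ -> V₂=A₁V₁/A₂=0.0439*4.97/0.0227=9.61 m/s
(b) Bernoulli: P₂-P₁=0.5*rho*(V₁^2-V₂^2)/1000=0.5*1000*(4.97^2-9.61^2)/1000=-33.83 kPa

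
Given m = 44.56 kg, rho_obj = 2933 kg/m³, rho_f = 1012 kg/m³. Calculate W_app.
Formula: W_{app} = mg\left(1 - \frac{\rho_f}{\rho_{obj}}\right)
W_app = 44.56·9.81·(1 − 1012/2933) = 286.3 N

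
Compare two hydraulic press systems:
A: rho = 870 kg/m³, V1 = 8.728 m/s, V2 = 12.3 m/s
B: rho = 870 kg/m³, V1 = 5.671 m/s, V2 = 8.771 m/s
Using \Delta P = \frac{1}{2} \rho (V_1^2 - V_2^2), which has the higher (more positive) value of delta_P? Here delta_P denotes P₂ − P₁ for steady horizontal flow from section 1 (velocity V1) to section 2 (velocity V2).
delta_P(A) = -32.67 kPa, delta_P(B) = -19.48 kPa. Answer: B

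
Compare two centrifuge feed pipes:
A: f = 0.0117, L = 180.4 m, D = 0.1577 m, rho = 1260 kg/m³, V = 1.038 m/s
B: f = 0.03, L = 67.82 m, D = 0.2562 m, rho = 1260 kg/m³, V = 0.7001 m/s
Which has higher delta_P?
delta_P(A) = 9.085 kPa, delta_P(B) = 2.452 kPa. Answer: A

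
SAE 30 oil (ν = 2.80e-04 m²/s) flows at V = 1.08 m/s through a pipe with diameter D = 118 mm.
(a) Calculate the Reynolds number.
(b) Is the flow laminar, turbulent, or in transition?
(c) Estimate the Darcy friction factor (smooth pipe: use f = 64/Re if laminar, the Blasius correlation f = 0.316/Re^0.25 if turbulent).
(a) Re = V·D/ν = 1.08·0.118/2.80e-04 = 455.14
(b) Flow regime: laminar (Re < 2300)
(c) Friction factor: f = 64/Re = 64/455.14 = 0.1406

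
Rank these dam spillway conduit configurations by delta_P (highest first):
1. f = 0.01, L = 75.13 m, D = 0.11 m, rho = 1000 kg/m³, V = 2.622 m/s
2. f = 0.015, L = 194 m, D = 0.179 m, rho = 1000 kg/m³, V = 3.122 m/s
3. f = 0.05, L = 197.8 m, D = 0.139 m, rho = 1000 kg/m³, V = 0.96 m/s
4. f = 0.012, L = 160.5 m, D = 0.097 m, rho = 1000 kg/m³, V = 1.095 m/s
Case 1: delta_P = 23.48 kPa
Case 2: delta_P = 79.23 kPa
Case 3: delta_P = 32.79 kPa
Case 4: delta_P = 11.9 kPa
Ranking (highest first): 2, 3, 1, 4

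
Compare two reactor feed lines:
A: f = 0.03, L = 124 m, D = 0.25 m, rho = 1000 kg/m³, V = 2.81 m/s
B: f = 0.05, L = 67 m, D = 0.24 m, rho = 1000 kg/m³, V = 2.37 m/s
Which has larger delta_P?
delta_P(A) = 58.75 kPa, delta_P(B) = 39.2 kPa. Answer: A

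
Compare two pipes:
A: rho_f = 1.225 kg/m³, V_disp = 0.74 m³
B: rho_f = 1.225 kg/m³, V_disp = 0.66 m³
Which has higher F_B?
F_B(A) = 8.893 N, F_B(B) = 7.931 N. Answer: A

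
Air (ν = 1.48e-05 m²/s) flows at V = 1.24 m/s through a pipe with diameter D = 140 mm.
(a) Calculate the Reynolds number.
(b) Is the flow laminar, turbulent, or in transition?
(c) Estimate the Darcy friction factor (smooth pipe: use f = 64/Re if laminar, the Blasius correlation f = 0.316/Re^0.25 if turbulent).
(a) Re = V·D/ν = 1.24·0.14/1.48e-05 = 11730
(b) Flow regime: turbulent (Re > 4000)
(c) Friction factor: f = 0.316/Re^0.25 = 0.316/11730^0.25 = 0.03036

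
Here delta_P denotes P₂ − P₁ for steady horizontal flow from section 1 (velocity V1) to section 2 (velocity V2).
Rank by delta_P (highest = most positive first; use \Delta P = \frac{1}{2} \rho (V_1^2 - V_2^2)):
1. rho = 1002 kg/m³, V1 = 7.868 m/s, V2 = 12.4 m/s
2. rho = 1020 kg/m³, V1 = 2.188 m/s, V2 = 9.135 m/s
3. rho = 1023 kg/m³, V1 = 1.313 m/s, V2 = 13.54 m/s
Case 1: delta_P = -46.02 kPa
Case 2: delta_P = -40.12 kPa
Case 3: delta_P = -92.89 kPa
Ranking (highest first): 2, 1, 3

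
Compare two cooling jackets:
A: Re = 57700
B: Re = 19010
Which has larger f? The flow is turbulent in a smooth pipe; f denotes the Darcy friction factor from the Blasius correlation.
f(A) = 0.02039, f(B) = 0.02691. Answer: B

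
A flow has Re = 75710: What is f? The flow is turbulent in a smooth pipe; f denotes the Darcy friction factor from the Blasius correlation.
Formula: f = \frac{0.316}{Re^{0.25}}
f = 0.316/75710^0.25 = 0.01905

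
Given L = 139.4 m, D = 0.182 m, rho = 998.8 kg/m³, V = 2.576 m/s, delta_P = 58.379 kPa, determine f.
Formula: \Delta P = f \frac{L}{D} \frac{\rho V^2}{2}
Substituting knowns: 58.379 = f·(139.4/0.182)·0.5·998.8·2.576²/1000
Solving for f: f = (58.379·1000)/((139.4/0.182)·0.5·998.8·2.576²) = 0.023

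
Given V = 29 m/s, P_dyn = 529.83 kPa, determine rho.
Formula: P_{dyn} = \frac{1}{2} \rho V^2
Substituting knowns: 529.83 = 0.5·rho·29²/1000
Solving for rho: rho = 2·(529.83·1000)/29² = 1260 kg/m³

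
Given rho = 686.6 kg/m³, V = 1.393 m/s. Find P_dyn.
Formula: P_{dyn} = \frac{1}{2} \rho V^2
P_dyn = 0.5·686.6·1.393²/1000 = 0.6662 kPa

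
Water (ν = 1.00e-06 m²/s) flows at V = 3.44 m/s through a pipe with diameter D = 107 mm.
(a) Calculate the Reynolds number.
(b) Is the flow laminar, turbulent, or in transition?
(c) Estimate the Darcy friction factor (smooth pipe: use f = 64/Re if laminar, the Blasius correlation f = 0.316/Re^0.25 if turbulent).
(a) Re = V·D/ν = 3.44·0.107/1.00e-06 = 368080
(b) Flow regime: turbulent (Re > 4000)
(c) Friction factor: f = 0.316/Re^0.25 = 0.316/368080^0.25 = 0.01283 (Blasius is strictly valid for Re ≲ 1e5; used here as the smooth-pipe estimate the problem specifies)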